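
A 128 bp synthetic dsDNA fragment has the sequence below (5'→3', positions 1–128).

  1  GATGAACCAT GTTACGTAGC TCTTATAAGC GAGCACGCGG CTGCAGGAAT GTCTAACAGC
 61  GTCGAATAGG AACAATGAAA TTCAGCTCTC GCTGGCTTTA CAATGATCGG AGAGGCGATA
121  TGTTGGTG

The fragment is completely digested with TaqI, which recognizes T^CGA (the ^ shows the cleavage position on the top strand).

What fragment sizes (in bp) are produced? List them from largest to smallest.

The TaqI site (TCGA) starts at position 62.
TaqI cuts after the first base of each site, so after position 62.
Linear molecule, 1 cut → 2 fragments:
  1–62 → 62 bp
  63–128 → 66 bp
Sorted largest to smallest: 66, 62 bp.

66, 62 bp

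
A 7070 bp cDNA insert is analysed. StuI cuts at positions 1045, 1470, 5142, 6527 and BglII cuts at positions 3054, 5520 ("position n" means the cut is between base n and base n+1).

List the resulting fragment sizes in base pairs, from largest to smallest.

2088, 1584, 1045, 1007, 543, 425, 378 bp

Combined cut positions (sorted): 1045, 1470, 3054, 5142, 5520, 6527.
Linear molecule, 6 cuts → 7 fragments:
  1045 − 0 = 1045 bp
  1470 − 1045 = 425 bp
  3054 − 1470 = 1584 bp
  5142 − 3054 = 2088 bp
  5520 − 5142 = 378 bp
  6527 − 5520 = 1007 bp
  7070 − 6527 = 543 bp
Sorted largest to smallest: 2088, 1584, 1045, 1007, 543, 425, 378 bp.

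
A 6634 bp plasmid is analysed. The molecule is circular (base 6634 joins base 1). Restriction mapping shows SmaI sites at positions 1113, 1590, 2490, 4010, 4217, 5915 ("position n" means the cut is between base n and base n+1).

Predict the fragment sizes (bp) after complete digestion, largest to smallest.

Circular molecule, 6 cuts → 6 fragments:
  1590 − 1113 = 477 bp
  2490 − 1590 = 900 bp
  4010 − 2490 = 1520 bp
  4217 − 4010 = 207 bp
  5915 − 4217 = 1698 bp
  wrap: 6634 − 5915 + 1113 = 1832 bp
Sorted largest to smallest: 1832, 1698, 1520, 900, 477, 207 bp.

1832, 1698, 1520, 900, 477, 207 bp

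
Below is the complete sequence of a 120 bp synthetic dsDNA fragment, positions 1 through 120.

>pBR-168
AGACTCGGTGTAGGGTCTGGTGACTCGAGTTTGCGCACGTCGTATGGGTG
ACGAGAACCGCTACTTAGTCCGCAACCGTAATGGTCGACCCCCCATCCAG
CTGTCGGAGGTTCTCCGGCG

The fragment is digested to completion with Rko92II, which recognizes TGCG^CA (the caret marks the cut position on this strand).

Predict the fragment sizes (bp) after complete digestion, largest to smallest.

85, 35 bp

The Rko92II site (TGCGCA) starts at position 32.
Rko92II cuts after base 4 of each site, so after position 35.
Linear molecule, 1 cut → 2 fragments:
  1–35 → 35 bp
  36–120 → 85 bp
Sorted largest to smallest: 85, 35 bp.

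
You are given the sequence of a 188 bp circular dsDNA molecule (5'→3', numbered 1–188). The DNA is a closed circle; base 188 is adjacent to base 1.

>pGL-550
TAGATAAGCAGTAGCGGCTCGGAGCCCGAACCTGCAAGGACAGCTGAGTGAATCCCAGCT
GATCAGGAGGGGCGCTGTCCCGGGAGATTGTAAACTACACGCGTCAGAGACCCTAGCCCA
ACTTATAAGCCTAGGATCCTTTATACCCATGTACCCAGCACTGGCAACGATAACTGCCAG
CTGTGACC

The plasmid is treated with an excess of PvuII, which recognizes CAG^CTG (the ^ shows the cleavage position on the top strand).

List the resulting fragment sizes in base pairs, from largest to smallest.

PvuII sites (CAGCTG) start at positions 41, 56, 178.
PvuII cuts after base 3 of each site, so after positions 43, 58, 180.
Circular molecule, 3 cuts → 3 fragments:
  44–58 → 15 bp
  59–180 → 122 bp
  181–188 then 1–43 → 8 + 43 = 51 bp
Sorted largest to smallest: 122, 51, 15 bp.

122, 51, 15 bp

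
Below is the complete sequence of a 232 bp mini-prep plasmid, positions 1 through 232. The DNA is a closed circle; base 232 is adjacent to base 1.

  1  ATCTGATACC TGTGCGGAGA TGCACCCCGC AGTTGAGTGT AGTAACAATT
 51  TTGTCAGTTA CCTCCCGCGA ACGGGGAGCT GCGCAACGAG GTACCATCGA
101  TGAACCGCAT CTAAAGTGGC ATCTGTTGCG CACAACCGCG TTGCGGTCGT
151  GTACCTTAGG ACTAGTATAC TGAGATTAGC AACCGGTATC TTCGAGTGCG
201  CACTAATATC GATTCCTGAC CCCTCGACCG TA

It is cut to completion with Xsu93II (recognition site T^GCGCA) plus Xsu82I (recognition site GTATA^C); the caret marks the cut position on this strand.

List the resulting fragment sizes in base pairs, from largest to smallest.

Xsu93II sites (TGCGCA) start at positions 80, 127, 197.
Xsu93II cuts after the first base of each site, so after positions 80, 127, 197.
The Xsu82I site (GTATAC) starts at position 165.
Xsu82I cuts after base 5 of each site (before the last base), so after position 169.
Combined cut positions: 80, 127, 169, 197.
Circular molecule, 4 cuts → 4 fragments:
  81–127 → 47 bp
  128–169 → 42 bp
  170–197 → 28 bp
  198–232 then 1–80 → 35 + 80 = 115 bp
Sorted largest to smallest: 115, 47, 42, 28 bp.

115, 47, 42, 28 bp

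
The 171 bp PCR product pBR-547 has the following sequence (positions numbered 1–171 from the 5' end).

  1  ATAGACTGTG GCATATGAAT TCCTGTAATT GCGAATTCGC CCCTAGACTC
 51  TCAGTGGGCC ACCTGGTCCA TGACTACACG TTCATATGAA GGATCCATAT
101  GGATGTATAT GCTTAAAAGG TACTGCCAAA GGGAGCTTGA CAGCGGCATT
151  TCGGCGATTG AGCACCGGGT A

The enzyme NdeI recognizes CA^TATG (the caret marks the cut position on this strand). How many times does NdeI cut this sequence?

CATATG occurs starting at positions 12, 83, 96.
NdeI cuts at 3 sites.

3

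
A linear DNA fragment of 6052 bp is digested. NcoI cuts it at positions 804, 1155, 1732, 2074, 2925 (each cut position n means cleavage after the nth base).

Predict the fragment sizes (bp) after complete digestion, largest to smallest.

3127, 851, 804, 577, 351, 342 bp

Linear molecule, 5 cuts → 6 fragments:
  804 − 0 = 804 bp
  1155 − 804 = 351 bp
  1732 − 1155 = 577 bp
  2074 − 1732 = 342 bp
  2925 − 2074 = 851 bp
  6052 − 2925 = 3127 bp
Sorted largest to smallest: 3127, 851, 804, 577, 351, 342 bp.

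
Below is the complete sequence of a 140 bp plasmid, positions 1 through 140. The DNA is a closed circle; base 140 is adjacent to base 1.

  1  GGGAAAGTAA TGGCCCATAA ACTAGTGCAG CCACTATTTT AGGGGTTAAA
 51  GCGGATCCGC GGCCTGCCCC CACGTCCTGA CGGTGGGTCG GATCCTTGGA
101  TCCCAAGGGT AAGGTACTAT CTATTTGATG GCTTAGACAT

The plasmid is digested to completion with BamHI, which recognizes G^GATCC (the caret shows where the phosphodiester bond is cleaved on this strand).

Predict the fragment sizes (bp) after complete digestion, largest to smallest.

BamHI sites (GGATCC) start at positions 53, 90, 98.
BamHI cuts after the first base of each site, so after positions 53, 90, 98.
Circular molecule, 3 cuts → 3 fragments:
  54–90 → 37 bp
  91–98 → 8 bp
  99–140 then 1–53 → 42 + 53 = 95 bp
Sorted largest to smallest: 95, 37, 8 bp.

95, 37, 8 bp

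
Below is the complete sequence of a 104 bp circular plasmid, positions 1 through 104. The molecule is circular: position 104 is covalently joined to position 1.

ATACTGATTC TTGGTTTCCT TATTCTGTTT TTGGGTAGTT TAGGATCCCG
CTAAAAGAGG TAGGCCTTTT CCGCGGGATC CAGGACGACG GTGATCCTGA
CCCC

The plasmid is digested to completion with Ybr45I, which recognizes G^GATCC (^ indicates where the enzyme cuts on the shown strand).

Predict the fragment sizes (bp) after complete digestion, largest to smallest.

71, 33 bp

Ybr45I sites (GGATCC) start at positions 43, 76.
Ybr45I cuts after the first base of each site, so after positions 43, 76.
Circular molecule, 2 cuts → 2 fragments:
  44–76 → 33 bp
  77–104 then 1–43 → 28 + 43 = 71 bp
Sorted largest to smallest: 71, 33 bp.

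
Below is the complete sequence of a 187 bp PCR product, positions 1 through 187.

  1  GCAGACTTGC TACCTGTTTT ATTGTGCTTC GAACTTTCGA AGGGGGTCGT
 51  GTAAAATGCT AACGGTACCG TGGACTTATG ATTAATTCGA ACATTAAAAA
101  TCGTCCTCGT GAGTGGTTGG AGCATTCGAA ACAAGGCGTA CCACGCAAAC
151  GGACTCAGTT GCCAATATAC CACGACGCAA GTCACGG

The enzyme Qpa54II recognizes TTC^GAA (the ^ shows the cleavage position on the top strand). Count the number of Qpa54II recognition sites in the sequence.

4

TTCGAA occurs starting at positions 28, 36, 86, 125.
Qpa54II cuts at 4 sites.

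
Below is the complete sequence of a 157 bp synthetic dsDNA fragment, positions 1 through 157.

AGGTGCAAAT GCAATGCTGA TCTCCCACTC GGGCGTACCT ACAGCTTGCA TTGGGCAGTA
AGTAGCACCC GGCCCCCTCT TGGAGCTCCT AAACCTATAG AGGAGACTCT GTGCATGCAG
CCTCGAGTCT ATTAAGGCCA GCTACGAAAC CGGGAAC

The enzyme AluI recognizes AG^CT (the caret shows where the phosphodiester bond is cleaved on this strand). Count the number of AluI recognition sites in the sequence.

3

AGCT occurs starting at positions 43, 84, 140.
AluI cuts at 3 sites.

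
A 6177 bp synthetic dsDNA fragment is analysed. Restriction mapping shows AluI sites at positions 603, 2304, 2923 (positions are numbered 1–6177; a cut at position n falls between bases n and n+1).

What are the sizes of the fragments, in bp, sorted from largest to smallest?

Linear molecule, 3 cuts → 4 fragments:
  603 − 0 = 603 bp
  2304 − 603 = 1701 bp
  2923 − 2304 = 619 bp
  6177 − 2923 = 3254 bp
Sorted largest to smallest: 3254, 1701, 619, 603 bp.

3254, 1701, 619, 603 bp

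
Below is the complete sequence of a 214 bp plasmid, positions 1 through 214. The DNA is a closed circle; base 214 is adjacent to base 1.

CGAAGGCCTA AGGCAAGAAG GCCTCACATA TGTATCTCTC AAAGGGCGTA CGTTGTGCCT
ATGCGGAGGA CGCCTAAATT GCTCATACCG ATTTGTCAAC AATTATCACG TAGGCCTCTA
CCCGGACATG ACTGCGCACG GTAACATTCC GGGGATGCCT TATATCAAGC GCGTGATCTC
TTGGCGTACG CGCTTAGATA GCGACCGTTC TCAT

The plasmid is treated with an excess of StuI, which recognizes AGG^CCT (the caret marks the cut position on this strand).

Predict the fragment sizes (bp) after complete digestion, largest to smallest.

StuI sites (AGGCCT) start at positions 4, 19, 112.
StuI cuts after base 3 of each site, so after positions 6, 21, 114.
Circular molecule, 3 cuts → 3 fragments:
  7–21 → 15 bp
  22–114 → 93 bp
  115–214 then 1–6 → 100 + 6 = 106 bp
Sorted largest to smallest: 106, 93, 15 bp.

106, 93, 15 bp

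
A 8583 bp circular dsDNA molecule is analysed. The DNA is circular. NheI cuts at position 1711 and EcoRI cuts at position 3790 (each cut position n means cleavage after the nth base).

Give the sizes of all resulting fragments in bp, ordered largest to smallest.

Combined cut positions (sorted): 1711, 3790.
Circular molecule, 2 cuts → 2 fragments:
  3790 − 1711 = 2079 bp
  wrap: 8583 − 3790 + 1711 = 6504 bp
Sorted largest to smallest: 6504, 2079 bp.

6504, 2079 bp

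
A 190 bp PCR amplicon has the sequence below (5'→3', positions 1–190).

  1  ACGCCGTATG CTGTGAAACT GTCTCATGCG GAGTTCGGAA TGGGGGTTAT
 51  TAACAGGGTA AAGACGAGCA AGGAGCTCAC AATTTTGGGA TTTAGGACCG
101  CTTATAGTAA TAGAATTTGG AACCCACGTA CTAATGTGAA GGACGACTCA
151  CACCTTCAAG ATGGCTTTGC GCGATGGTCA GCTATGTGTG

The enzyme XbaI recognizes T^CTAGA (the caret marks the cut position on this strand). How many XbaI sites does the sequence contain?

0

No occurrence of TCTAGA is present in the sequence.
XbaI does not cut: 0 sites.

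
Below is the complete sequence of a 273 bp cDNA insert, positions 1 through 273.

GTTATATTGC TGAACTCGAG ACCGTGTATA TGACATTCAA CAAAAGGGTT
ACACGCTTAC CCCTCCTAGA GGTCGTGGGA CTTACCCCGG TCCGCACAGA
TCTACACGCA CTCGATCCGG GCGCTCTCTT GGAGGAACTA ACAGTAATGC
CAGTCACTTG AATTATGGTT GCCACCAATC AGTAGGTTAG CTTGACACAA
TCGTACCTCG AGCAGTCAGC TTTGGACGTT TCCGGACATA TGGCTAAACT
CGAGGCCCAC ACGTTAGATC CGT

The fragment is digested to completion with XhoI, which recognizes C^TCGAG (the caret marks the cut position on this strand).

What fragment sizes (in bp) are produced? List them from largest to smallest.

192, 42, 24, 15 bp

XhoI sites (CTCGAG) start at positions 15, 207, 249.
XhoI cuts after the first base of each site, so after positions 15, 207, 249.
Linear molecule, 3 cuts → 4 fragments:
  1–15 → 15 bp
  16–207 → 192 bp
  208–249 → 42 bp
  250–273 → 24 bp
Sorted largest to smallest: 192, 42, 24, 15 bp.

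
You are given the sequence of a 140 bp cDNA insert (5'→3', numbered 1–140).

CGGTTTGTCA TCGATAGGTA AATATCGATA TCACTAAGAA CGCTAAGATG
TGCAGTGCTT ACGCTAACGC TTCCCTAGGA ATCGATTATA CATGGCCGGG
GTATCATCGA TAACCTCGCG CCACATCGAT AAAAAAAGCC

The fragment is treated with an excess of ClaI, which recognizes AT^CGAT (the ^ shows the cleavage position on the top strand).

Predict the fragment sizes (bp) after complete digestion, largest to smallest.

57, 25, 19, 14, 14, 11 bp

ClaI sites (ATCGAT) start at positions 10, 24, 81, 106, 125.
ClaI cuts after base 2 of each site, so after positions 11, 25, 82, 107, 126.
Linear molecule, 5 cuts → 6 fragments:
  1–11 → 11 bp
  12–25 → 14 bp
  26–82 → 57 bp
  83–107 → 25 bp
  108–126 → 19 bp
  127–140 → 14 bp
Sorted largest to smallest: 57, 25, 19, 14, 14, 11 bp.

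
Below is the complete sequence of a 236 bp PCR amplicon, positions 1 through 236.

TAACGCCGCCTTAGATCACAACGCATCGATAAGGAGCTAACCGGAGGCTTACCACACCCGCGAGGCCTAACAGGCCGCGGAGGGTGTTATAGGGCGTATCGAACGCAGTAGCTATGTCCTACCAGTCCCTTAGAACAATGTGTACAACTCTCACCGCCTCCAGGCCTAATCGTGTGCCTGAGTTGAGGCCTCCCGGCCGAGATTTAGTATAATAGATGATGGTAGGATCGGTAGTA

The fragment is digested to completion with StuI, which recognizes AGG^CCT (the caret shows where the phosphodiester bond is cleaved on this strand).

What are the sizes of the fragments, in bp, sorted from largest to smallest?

StuI sites (AGGCCT) start at positions 63, 162, 186.
StuI cuts after base 3 of each site, so after positions 65, 164, 188.
Linear molecule, 3 cuts → 4 fragments:
  1–65 → 65 bp
  66–164 → 99 bp
  165–188 → 24 bp
  189–236 → 48 bp
Sorted largest to smallest: 99, 65, 48, 24 bp.

99, 65, 48, 24 bp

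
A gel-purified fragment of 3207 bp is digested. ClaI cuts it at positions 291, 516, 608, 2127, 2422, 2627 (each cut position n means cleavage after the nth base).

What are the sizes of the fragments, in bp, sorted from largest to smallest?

1519, 580, 295, 291, 225, 205, 92 bp

Linear molecule, 6 cuts → 7 fragments:
  291 − 0 = 291 bp
  516 − 291 = 225 bp
  608 − 516 = 92 bp
  2127 − 608 = 1519 bp
  2422 − 2127 = 295 bp
  2627 − 2422 = 205 bp
  3207 − 2627 = 580 bp
Sorted largest to smallest: 1519, 580, 295, 291, 225, 205, 92 bp.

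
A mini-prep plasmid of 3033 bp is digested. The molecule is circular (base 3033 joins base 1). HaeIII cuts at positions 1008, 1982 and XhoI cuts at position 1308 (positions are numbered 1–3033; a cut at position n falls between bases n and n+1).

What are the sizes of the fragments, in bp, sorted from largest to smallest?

2059, 674, 300 bp

Combined cut positions (sorted): 1008, 1308, 1982.
Circular molecule, 3 cuts → 3 fragments:
  1308 − 1008 = 300 bp
  1982 − 1308 = 674 bp
  wrap: 3033 − 1982 + 1008 = 2059 bp
Sorted largest to smallest: 2059, 674, 300 bp.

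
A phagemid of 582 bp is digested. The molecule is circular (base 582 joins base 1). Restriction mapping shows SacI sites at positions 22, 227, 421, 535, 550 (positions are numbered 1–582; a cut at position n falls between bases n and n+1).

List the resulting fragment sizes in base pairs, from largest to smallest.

Circular molecule, 5 cuts → 5 fragments:
  227 − 22 = 205 bp
  421 − 227 = 194 bp
  535 − 421 = 114 bp
  550 − 535 = 15 bp
  wrap: 582 − 550 + 22 = 54 bp
Sorted largest to smallest: 205, 194, 114, 54, 15 bp.

205, 194, 114, 54, 15 bp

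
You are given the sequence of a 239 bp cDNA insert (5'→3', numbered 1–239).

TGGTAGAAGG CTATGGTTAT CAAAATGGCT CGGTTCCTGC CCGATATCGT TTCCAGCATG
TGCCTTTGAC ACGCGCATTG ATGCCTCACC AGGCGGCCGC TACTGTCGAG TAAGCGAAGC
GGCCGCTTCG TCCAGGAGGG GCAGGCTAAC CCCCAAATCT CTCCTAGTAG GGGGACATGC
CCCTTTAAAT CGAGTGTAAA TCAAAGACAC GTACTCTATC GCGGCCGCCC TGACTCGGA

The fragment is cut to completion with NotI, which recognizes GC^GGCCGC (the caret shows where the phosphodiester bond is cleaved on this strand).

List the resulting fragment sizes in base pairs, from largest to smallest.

102, 94, 26, 17 bp

NotI sites (GCGGCCGC) start at positions 93, 119, 221.
NotI cuts after base 2 of each site, so after positions 94, 120, 222.
Linear molecule, 3 cuts → 4 fragments:
  1–94 → 94 bp
  95–120 → 26 bp
  121–222 → 102 bp
  223–239 → 17 bp
Sorted largest to smallest: 102, 94, 26, 17 bp.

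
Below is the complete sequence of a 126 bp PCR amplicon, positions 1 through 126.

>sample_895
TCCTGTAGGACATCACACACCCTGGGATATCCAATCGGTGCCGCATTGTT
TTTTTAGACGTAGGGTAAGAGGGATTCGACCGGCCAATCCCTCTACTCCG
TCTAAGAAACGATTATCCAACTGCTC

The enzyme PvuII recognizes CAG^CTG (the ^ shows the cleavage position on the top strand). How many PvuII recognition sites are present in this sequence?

0

No occurrence of CAGCTG is present in the sequence.
PvuII does not cut: 0 sites.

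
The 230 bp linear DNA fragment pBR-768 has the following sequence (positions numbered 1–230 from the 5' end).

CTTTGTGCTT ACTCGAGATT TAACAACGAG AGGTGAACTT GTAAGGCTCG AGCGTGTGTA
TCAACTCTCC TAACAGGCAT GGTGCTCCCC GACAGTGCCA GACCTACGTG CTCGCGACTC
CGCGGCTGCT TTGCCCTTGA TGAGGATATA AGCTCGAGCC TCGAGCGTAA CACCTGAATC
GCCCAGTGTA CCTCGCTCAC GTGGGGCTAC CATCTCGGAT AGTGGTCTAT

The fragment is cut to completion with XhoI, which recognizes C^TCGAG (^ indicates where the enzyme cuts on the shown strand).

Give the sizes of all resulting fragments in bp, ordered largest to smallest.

106, 70, 35, 12, 7 bp

XhoI sites (CTCGAG) start at positions 12, 47, 153, 160.
XhoI cuts after the first base of each site, so after positions 12, 47, 153, 160.
Linear molecule, 4 cuts → 5 fragments:
  1–12 → 12 bp
  13–47 → 35 bp
  48–153 → 106 bp
  154–160 → 7 bp
  161–230 → 70 bp
Sorted largest to smallest: 106, 70, 35, 12, 7 bp.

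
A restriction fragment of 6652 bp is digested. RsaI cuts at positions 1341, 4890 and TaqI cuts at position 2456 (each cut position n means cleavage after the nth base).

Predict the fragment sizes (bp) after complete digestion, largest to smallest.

Combined cut positions (sorted): 1341, 2456, 4890.
Linear molecule, 3 cuts → 4 fragments:
  1341 − 0 = 1341 bp
  2456 − 1341 = 1115 bp
  4890 − 2456 = 2434 bp
  6652 − 4890 = 1762 bp
Sorted largest to smallest: 2434, 1762, 1341, 1115 bp.

2434, 1762, 1341, 1115 bp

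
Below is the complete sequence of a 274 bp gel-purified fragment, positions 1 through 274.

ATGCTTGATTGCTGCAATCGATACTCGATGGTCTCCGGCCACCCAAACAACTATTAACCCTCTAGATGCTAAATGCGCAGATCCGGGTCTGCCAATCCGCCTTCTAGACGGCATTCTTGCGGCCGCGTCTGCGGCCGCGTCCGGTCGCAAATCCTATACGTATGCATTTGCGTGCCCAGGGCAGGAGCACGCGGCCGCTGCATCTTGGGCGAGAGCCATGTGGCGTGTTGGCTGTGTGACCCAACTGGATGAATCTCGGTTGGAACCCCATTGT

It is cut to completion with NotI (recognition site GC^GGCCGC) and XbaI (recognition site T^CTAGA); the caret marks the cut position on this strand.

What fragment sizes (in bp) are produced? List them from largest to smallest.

NotI sites (GCGGCCGC) start at positions 119, 131, 191.
NotI cuts after base 2 of each site, so after positions 120, 132, 192.
XbaI sites (TCTAGA) start at positions 61, 103.
XbaI cuts after the first base of each site, so after positions 61, 103.
Combined cut positions: 61, 103, 120, 132, 192.
Linear molecule, 5 cuts → 6 fragments:
  1–61 → 61 bp
  62–103 → 42 bp
  104–120 → 17 bp
  121–132 → 12 bp
  133–192 → 60 bp
  193–274 → 82 bp
Sorted largest to smallest: 82, 61, 60, 42, 17, 12 bp.

82, 61, 60, 42, 17, 12 bp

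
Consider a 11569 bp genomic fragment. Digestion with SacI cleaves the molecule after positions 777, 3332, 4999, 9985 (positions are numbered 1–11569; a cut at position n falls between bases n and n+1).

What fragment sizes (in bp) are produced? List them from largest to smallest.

4986, 2555, 1667, 1584, 777 bp

Linear molecule, 4 cuts → 5 fragments:
  777 − 0 = 777 bp
  3332 − 777 = 2555 bp
  4999 − 3332 = 1667 bp
  9985 − 4999 = 4986 bp
  11569 − 9985 = 1584 bp
Sorted largest to smallest: 4986, 2555, 1667, 1584, 777 bp.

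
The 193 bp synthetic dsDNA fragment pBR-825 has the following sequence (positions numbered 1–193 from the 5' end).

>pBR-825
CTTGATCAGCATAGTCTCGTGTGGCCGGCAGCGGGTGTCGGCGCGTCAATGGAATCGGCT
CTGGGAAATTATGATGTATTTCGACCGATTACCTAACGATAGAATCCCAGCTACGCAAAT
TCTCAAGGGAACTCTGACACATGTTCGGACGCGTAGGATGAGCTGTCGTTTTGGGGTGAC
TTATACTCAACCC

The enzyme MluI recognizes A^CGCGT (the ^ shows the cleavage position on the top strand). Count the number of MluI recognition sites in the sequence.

ACGCGT occurs starting at position 149.
MluI cuts at 1 site.

1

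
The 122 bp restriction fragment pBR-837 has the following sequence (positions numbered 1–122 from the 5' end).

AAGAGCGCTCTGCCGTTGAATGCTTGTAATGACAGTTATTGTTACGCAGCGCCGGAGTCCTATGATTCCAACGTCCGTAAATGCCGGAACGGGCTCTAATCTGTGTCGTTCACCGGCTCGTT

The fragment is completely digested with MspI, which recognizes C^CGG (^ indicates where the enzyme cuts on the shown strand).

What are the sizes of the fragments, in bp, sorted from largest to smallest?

52, 32, 29, 9 bp

MspI sites (CCGG) start at positions 52, 84, 113.
MspI cuts after the first base of each site, so after positions 52, 84, 113.
Linear molecule, 3 cuts → 4 fragments:
  1–52 → 52 bp
  53–84 → 32 bp
  85–113 → 29 bp
  114–122 → 9 bp
Sorted largest to smallest: 52, 32, 29, 9 bp.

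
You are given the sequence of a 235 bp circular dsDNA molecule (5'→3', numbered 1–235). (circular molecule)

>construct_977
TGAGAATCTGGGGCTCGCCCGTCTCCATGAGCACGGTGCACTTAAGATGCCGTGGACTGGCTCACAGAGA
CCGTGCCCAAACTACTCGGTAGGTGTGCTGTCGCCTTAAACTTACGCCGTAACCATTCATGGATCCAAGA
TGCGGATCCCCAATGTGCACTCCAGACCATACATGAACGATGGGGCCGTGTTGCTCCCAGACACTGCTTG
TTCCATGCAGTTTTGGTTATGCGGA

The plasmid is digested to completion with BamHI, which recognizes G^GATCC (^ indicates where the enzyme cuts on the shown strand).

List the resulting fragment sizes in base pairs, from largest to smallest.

BamHI sites (GGATCC) start at positions 131, 144.
BamHI cuts after the first base of each site, so after positions 131, 144.
Circular molecule, 2 cuts → 2 fragments:
  132–144 → 13 bp
  145–235 then 1–131 → 91 + 131 = 222 bp
Sorted largest to smallest: 222, 13 bp.

222, 13 bp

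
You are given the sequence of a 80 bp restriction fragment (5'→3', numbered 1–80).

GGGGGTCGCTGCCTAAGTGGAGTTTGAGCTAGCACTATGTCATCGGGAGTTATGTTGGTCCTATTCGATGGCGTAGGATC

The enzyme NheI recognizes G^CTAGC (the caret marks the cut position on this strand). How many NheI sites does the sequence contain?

GCTAGC occurs starting at position 28.
NheI cuts at 1 site.

1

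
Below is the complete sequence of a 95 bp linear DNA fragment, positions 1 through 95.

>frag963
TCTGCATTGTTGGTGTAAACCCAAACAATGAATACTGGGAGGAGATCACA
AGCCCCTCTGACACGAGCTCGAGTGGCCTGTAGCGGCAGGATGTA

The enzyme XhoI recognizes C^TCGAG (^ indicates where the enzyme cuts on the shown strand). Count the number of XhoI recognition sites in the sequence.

1

CTCGAG occurs starting at position 68.
XhoI cuts at 1 site.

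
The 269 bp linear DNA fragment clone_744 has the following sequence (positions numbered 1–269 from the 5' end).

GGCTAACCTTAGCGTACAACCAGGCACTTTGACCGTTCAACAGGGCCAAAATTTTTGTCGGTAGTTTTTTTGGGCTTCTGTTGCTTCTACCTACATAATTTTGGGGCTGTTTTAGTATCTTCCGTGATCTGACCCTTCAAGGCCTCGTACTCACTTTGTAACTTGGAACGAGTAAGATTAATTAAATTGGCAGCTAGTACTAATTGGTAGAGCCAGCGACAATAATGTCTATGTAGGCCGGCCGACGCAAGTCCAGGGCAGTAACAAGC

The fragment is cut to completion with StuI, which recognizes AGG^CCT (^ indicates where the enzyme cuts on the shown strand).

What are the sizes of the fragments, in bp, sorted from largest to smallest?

The StuI site (AGGCCT) starts at position 140.
StuI cuts after base 3 of each site, so after position 142.
Linear molecule, 1 cut → 2 fragments:
  1–142 → 142 bp
  143–269 → 127 bp
Sorted largest to smallest: 142, 127 bp.

142, 127 bp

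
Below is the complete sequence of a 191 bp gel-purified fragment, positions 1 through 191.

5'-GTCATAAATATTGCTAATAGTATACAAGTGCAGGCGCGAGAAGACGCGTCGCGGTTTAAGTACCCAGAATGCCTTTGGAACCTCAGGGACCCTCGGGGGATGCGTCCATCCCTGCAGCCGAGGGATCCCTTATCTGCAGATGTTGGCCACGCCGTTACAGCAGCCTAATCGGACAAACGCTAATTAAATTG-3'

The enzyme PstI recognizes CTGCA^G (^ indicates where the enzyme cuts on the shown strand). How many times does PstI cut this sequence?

CTGCAG occurs starting at positions 112, 134.
PstI cuts at 2 sites.

2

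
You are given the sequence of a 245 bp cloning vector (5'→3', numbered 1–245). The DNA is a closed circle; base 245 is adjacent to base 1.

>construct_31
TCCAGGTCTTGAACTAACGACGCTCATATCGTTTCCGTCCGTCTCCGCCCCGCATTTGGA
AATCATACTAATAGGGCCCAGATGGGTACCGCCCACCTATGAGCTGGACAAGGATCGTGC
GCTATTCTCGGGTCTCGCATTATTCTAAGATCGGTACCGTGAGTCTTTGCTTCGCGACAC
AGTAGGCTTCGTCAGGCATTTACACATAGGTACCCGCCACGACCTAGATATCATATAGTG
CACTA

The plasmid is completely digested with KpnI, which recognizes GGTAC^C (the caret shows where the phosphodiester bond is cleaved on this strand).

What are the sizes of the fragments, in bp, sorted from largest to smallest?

121, 68, 56 bp

KpnI sites (GGTACC) start at positions 85, 153, 209.
KpnI cuts after base 5 of each site (before the last base), so after positions 89, 157, 213.
Circular molecule, 3 cuts → 3 fragments:
  90–157 → 68 bp
  158–213 → 56 bp
  214–245 then 1–89 → 32 + 89 = 121 bp
Sorted largest to smallest: 121, 68, 56 bp.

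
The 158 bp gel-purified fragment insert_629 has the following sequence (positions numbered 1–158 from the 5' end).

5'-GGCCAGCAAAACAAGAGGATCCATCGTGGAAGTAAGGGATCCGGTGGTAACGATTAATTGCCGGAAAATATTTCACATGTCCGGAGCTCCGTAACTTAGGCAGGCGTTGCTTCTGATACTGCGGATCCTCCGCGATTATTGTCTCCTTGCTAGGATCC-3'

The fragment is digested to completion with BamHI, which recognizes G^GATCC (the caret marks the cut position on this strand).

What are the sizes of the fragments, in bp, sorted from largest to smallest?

86, 30, 20, 17, 5 bp

BamHI sites (GGATCC) start at positions 17, 37, 123, 153.
BamHI cuts after the first base of each site, so after positions 17, 37, 123, 153.
Linear molecule, 4 cuts → 5 fragments:
  1–17 → 17 bp
  18–37 → 20 bp
  38–123 → 86 bp
  124–153 → 30 bp
  154–158 → 5 bp
Sorted largest to smallest: 86, 30, 20, 17, 5 bp.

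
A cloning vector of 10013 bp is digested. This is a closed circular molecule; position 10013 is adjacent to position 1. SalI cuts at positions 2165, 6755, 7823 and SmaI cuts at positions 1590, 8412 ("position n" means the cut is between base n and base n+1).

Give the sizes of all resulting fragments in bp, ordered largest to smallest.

Combined cut positions (sorted): 1590, 2165, 6755, 7823, 8412.
Circular molecule, 5 cuts → 5 fragments:
  2165 − 1590 = 575 bp
  6755 − 2165 = 4590 bp
  7823 − 6755 = 1068 bp
  8412 − 7823 = 589 bp
  wrap: 10013 − 8412 + 1590 = 3191 bp
Sorted largest to smallest: 4590, 3191, 1068, 589, 575 bp.

4590, 3191, 1068, 589, 575 bp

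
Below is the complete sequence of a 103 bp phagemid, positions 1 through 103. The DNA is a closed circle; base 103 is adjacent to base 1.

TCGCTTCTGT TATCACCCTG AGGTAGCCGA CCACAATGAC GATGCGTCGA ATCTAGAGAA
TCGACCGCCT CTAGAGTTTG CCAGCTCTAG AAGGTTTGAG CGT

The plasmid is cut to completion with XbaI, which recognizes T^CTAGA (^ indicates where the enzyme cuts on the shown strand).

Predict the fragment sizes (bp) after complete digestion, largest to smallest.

69, 18, 16 bp

XbaI sites (TCTAGA) start at positions 52, 70, 86.
XbaI cuts after the first base of each site, so after positions 52, 70, 86.
Circular molecule, 3 cuts → 3 fragments:
  53–70 → 18 bp
  71–86 → 16 bp
  87–103 then 1–52 → 17 + 52 = 69 bp
Sorted largest to smallest: 69, 18, 16 bp.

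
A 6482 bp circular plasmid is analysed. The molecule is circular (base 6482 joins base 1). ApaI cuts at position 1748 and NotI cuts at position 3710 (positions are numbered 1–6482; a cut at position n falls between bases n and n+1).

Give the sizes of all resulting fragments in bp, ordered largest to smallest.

Combined cut positions (sorted): 1748, 3710.
Circular molecule, 2 cuts → 2 fragments:
  3710 − 1748 = 1962 bp
  wrap: 6482 − 3710 + 1748 = 4520 bp
Sorted largest to smallest: 4520, 1962 bp.

4520, 1962 bp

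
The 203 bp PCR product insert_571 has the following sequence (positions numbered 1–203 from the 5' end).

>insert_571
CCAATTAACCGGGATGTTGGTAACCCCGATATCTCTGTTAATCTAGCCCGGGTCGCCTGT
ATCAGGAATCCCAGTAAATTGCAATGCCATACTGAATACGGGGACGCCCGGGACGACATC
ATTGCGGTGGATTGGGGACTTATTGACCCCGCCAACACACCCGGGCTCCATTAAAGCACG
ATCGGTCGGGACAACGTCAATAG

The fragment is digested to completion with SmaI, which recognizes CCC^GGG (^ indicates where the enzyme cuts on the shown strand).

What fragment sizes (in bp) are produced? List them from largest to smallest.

60, 53, 49, 41 bp

SmaI sites (CCCGGG) start at positions 47, 107, 160.
SmaI cuts after base 3 of each site, so after positions 49, 109, 162.
Linear molecule, 3 cuts → 4 fragments:
  1–49 → 49 bp
  50–109 → 60 bp
  110–162 → 53 bp
  163–203 → 41 bp
Sorted largest to smallest: 60, 53, 49, 41 bp.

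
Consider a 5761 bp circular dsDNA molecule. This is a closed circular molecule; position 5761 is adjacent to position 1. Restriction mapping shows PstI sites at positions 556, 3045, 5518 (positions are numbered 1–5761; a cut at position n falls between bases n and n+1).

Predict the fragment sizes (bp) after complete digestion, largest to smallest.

2489, 2473, 799 bp

Circular molecule, 3 cuts → 3 fragments:
  3045 − 556 = 2489 bp
  5518 − 3045 = 2473 bp
  wrap: 5761 − 5518 + 556 = 799 bp
Sorted largest to smallest: 2489, 2473, 799 bp.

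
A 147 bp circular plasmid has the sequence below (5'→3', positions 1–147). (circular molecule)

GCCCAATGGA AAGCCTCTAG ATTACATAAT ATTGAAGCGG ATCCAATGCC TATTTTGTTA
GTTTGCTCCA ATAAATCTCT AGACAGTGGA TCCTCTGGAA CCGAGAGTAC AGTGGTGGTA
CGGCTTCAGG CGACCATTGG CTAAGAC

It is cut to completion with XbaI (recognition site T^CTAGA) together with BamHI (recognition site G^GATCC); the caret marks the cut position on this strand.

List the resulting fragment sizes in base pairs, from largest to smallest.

75, 39, 23, 10 bp

XbaI sites (TCTAGA) start at positions 16, 78.
XbaI cuts after the first base of each site, so after positions 16, 78.
BamHI sites (GGATCC) start at positions 39, 88.
BamHI cuts after the first base of each site, so after positions 39, 88.
Combined cut positions: 16, 39, 78, 88.
Circular molecule, 4 cuts → 4 fragments:
  17–39 → 23 bp
  40–78 → 39 bp
  79–88 → 10 bp
  89–147 then 1–16 → 59 + 16 = 75 bp
Sorted largest to smallest: 75, 39, 23, 10 bp.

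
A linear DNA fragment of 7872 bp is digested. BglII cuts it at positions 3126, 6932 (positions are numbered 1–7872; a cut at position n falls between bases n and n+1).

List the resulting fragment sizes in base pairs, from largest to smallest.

3806, 3126, 940 bp

Linear molecule, 2 cuts → 3 fragments:
  3126 − 0 = 3126 bp
  6932 − 3126 = 3806 bp
  7872 − 6932 = 940 bp
Sorted largest to smallest: 3806, 3126, 940 bp.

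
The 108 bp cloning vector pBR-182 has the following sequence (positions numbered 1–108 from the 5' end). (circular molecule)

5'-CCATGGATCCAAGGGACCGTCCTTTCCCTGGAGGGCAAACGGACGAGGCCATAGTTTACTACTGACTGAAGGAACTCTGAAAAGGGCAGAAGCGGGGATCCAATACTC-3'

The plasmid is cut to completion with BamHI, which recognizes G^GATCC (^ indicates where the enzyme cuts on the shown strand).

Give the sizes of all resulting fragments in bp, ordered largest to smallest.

91, 17 bp

BamHI sites (GGATCC) start at positions 5, 96.
BamHI cuts after the first base of each site, so after positions 5, 96.
Circular molecule, 2 cuts → 2 fragments:
  6–96 → 91 bp
  97–108 then 1–5 → 12 + 5 = 17 bp
Sorted largest to smallest: 91, 17 bp.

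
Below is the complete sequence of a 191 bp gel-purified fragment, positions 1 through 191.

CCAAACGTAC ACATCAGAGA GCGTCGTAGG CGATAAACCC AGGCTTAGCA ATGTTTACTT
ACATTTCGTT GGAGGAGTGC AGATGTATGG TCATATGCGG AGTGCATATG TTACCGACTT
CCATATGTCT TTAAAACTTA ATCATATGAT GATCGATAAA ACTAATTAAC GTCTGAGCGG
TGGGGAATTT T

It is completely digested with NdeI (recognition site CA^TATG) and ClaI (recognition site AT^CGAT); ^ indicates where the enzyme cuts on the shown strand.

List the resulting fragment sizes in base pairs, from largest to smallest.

93, 38, 21, 17, 13, 9 bp

NdeI sites (CATATG) start at positions 92, 105, 122, 143.
NdeI cuts after base 2 of each site, so after positions 93, 106, 123, 144.
The ClaI site (ATCGAT) starts at position 152.
ClaI cuts after base 2 of each site, so after position 153.
Combined cut positions: 93, 106, 123, 144, 153.
Linear molecule, 5 cuts → 6 fragments:
  1–93 → 93 bp
  94–106 → 13 bp
  107–123 → 17 bp
  124–144 → 21 bp
  145–153 → 9 bp
  154–191 → 38 bp
Sorted largest to smallest: 93, 38, 21, 17, 13, 9 bp.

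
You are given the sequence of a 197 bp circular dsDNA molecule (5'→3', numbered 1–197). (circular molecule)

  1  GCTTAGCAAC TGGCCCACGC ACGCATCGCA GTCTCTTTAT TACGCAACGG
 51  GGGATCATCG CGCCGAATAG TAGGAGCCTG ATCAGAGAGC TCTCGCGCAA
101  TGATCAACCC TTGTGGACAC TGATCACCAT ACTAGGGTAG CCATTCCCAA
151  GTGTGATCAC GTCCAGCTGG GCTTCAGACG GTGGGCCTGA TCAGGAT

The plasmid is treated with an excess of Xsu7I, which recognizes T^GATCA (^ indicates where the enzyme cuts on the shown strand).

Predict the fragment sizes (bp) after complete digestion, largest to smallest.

Xsu7I sites (TGATCA) start at positions 79, 101, 121, 154, 188.
Xsu7I cuts after the first base of each site, so after positions 79, 101, 121, 154, 188.
Circular molecule, 5 cuts → 5 fragments:
  80–101 → 22 bp
  102–121 → 20 bp
  122–154 → 33 bp
  155–188 → 34 bp
  189–197 then 1–79 → 9 + 79 = 88 bp
Sorted largest to smallest: 88, 34, 33, 22, 20 bp.

88, 34, 33, 22, 20 bp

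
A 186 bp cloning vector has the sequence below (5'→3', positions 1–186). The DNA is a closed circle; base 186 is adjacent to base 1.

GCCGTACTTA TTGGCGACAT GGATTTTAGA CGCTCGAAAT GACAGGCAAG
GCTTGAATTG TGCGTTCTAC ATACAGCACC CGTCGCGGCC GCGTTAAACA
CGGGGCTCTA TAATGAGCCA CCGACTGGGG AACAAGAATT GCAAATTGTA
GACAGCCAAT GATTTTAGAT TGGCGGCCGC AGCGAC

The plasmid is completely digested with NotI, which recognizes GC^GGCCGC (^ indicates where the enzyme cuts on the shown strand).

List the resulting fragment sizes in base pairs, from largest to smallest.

98, 88 bp

NotI sites (GCGGCCGC) start at positions 85, 173.
NotI cuts after base 2 of each site, so after positions 86, 174.
Circular molecule, 2 cuts → 2 fragments:
  87–174 → 88 bp
  175–186 then 1–86 → 12 + 86 = 98 bp
Sorted largest to smallest: 98, 88 bp.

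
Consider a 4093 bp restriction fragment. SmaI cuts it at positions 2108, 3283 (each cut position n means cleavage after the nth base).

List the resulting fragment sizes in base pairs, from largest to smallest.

2108, 1175, 810 bp

Linear molecule, 2 cuts → 3 fragments:
  2108 − 0 = 2108 bp
  3283 − 2108 = 1175 bp
  4093 − 3283 = 810 bp
Sorted largest to smallest: 2108, 1175, 810 bp.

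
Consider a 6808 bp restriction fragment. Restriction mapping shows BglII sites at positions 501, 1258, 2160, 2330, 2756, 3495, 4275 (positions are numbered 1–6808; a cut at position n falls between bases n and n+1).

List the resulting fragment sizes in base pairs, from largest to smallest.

2533, 902, 780, 757, 739, 501, 426, 170 bp

Linear molecule, 7 cuts → 8 fragments:
  501 − 0 = 501 bp
  1258 − 501 = 757 bp
  2160 − 1258 = 902 bp
  2330 − 2160 = 170 bp
  2756 − 2330 = 426 bp
  3495 − 2756 = 739 bp
  4275 − 3495 = 780 bp
  6808 − 4275 = 2533 bp
Sorted largest to smallest: 2533, 902, 780, 757, 739, 501, 426, 170 bp.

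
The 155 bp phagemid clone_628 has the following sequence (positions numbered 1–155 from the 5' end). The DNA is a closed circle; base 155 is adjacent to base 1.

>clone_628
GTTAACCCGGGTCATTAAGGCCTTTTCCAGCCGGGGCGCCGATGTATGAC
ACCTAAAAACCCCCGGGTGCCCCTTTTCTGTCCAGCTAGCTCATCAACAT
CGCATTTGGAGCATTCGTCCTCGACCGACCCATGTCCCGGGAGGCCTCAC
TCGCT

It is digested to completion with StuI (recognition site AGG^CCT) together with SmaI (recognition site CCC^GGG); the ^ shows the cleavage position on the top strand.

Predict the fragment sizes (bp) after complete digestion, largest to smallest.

StuI sites (AGGCCT) start at positions 18, 142.
StuI cuts after base 3 of each site, so after positions 20, 144.
SmaI sites (CCCGGG) start at positions 6, 62, 136.
SmaI cuts after base 3 of each site, so after positions 8, 64, 138.
Combined cut positions: 8, 20, 64, 138, 144.
Circular molecule, 5 cuts → 5 fragments:
  9–20 → 12 bp
  21–64 → 44 bp
  65–138 → 74 bp
  139–144 → 6 bp
  145–155 then 1–8 → 11 + 8 = 19 bp
Sorted largest to smallest: 74, 44, 19, 12, 6 bp.

74, 44, 19, 12, 6 bp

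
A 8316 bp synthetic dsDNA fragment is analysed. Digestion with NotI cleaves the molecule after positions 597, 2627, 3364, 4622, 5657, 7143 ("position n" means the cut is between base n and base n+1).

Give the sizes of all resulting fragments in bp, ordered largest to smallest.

2030, 1486, 1258, 1173, 1035, 737, 597 bp

Linear molecule, 6 cuts → 7 fragments:
  597 − 0 = 597 bp
  2627 − 597 = 2030 bp
  3364 − 2627 = 737 bp
  4622 − 3364 = 1258 bp
  5657 − 4622 = 1035 bp
  7143 − 5657 = 1486 bp
  8316 − 7143 = 1173 bp
Sorted largest to smallest: 2030, 1486, 1258, 1173, 1035, 737, 597 bp.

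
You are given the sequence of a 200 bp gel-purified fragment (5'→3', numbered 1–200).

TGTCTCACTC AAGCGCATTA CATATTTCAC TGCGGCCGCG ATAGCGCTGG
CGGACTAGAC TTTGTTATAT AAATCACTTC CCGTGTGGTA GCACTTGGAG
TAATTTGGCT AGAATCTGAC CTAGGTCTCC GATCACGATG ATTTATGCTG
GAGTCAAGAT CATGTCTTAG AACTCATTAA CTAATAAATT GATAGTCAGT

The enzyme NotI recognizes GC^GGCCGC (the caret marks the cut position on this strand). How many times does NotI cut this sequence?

1

GCGGCCGC occurs starting at position 32.
NotI cuts at 1 site.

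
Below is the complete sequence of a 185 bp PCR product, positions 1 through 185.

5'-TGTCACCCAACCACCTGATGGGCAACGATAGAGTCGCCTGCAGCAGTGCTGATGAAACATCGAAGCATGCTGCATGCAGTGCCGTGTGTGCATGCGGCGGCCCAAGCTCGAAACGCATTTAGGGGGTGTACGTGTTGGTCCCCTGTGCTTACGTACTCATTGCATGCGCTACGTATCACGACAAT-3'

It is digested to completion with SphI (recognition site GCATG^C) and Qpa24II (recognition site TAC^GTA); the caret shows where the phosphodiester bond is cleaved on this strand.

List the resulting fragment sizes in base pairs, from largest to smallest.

69, 58, 18, 14, 13, 7, 6 bp

SphI sites (GCATGC) start at positions 65, 72, 90, 162.
SphI cuts after base 5 of each site (before the last base), so after positions 69, 76, 94, 166.
Qpa24II sites (TACGTA) start at positions 150, 170.
Qpa24II cuts after base 3 of each site, so after positions 152, 172.
Combined cut positions: 69, 76, 94, 152, 166, 172.
Linear molecule, 6 cuts → 7 fragments:
  1–69 → 69 bp
  70–76 → 7 bp
  77–94 → 18 bp
  95–152 → 58 bp
  153–166 → 14 bp
  167–172 → 6 bp
  173–185 → 13 bp
Sorted largest to smallest: 69, 58, 18, 14, 13, 7, 6 bp.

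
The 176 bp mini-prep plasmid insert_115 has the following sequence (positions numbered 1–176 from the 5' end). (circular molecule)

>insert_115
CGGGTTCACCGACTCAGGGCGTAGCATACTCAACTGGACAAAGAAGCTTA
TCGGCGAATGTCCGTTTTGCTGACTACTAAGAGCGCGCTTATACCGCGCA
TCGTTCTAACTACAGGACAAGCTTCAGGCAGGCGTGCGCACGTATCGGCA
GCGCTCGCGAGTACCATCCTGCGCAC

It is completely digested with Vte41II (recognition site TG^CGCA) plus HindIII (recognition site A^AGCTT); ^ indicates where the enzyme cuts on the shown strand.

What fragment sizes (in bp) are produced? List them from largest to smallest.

Vte41II sites (TGCGCA) start at positions 135, 170.
Vte41II cuts after base 2 of each site, so after positions 136, 171.
HindIII sites (AAGCTT) start at positions 44, 119.
HindIII cuts after the first base of each site, so after positions 44, 119.
Combined cut positions: 44, 119, 136, 171.
Circular molecule, 4 cuts → 4 fragments:
  45–119 → 75 bp
  120–136 → 17 bp
  137–171 → 35 bp
  172–176 then 1–44 → 5 + 44 = 49 bp
Sorted largest to smallest: 75, 49, 35, 17 bp.

75, 49, 35, 17 bp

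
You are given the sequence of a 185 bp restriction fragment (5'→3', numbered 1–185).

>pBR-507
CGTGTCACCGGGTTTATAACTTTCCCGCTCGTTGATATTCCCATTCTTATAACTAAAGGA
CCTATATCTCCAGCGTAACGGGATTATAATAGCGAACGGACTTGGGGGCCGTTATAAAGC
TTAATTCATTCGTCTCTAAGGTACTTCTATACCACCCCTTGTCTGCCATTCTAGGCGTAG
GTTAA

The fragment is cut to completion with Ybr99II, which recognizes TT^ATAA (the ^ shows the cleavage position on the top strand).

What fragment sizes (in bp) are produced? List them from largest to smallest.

Ybr99II sites (TTATAA) start at positions 14, 47, 84, 112.
Ybr99II cuts after base 2 of each site, so after positions 15, 48, 85, 113.
Linear molecule, 4 cuts → 5 fragments:
  1–15 → 15 bp
  16–48 → 33 bp
  49–85 → 37 bp
  86–113 → 28 bp
  114–185 → 72 bp
Sorted largest to smallest: 72, 37, 33, 28, 15 bp.

72, 37, 33, 28, 15 bp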